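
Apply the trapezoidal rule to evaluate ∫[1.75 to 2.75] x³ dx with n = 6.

f(x) = x³
a = 1.75, b = 2.75, n = 6
h = (b - a)/n = 0.166667

Trapezoidal rule: (h/2)[f(x₀) + 2f(x₁) + 2f(x₂) + ... + f(xₙ)]

x_0 = 1.7500, f(x_0) = 5.359375, coefficient = 1
x_1 = 1.9167, f(x_1) = 7.041088, coefficient = 2
x_2 = 2.0833, f(x_2) = 9.042245, coefficient = 2
x_3 = 2.2500, f(x_3) = 11.390625, coefficient = 2
x_4 = 2.4167, f(x_4) = 14.114005, coefficient = 2
x_5 = 2.5833, f(x_5) = 17.240162, coefficient = 2
x_6 = 2.7500, f(x_6) = 20.796875, coefficient = 1

I ≈ (0.166667/2) × 143.812500 = 11.984375
Exact value: 11.953125
Error: 0.031250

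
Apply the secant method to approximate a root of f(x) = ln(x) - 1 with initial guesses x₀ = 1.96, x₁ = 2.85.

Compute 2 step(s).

f(x) = ln(x) - 1
x₀ = 1.96, x₁ = 2.85

Secant formula: x_{n+1} = x_n - f(x_n)(x_n - x_{n-1})/(f(x_n) - f(x_{n-1}))

Iteration 1:
  f(1.960000) = -0.327056
  f(2.850000) = 0.047319
  x_2 = 2.850000 - 0.047319×(2.850000 - 1.960000)/(0.047319 - (-0.327056))
       = 2.737509
Iteration 2:
  f(2.850000) = 0.047319
  f(2.737509) = 0.007048
  x_3 = 2.737509 - 0.007048×(2.737509 - 2.850000)/(0.007048 - 0.047319)
       = 2.717820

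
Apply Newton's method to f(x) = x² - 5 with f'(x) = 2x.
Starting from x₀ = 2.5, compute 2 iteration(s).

f(x) = x² - 5
f'(x) = 2x
x₀ = 2.5

Newton-Raphson formula: x_{n+1} = x_n - f(x_n)/f'(x_n)

Iteration 1:
  f(2.500000) = 1.250000
  f'(2.500000) = 5.000000
  x_1 = 2.500000 - 1.250000/5.000000 = 2.250000
Iteration 2:
  f(2.250000) = 0.062500
  f'(2.250000) = 4.500000
  x_2 = 2.250000 - 0.062500/4.500000 = 2.236111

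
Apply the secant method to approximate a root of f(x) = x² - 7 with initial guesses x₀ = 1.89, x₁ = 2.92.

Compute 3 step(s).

f(x) = x² - 7
x₀ = 1.89, x₁ = 2.92

Secant formula: x_{n+1} = x_n - f(x_n)(x_n - x_{n-1})/(f(x_n) - f(x_{n-1}))

Iteration 1:
  f(1.890000) = -3.427900
  f(2.920000) = 1.526400
  x_2 = 2.920000 - 1.526400×(2.920000 - 1.890000)/(1.526400 - (-3.427900))
       = 2.602661
Iteration 2:
  f(2.920000) = 1.526400
  f(2.602661) = -0.226155
  x_3 = 2.602661 - (-0.226155)×(2.602661 - 2.920000)/(-0.226155 - 1.526400)
       = 2.643612
Iteration 3:
  f(2.602661) = -0.226155
  f(2.643612) = -0.011318
  x_4 = 2.643612 - (-0.011318)×(2.643612 - 2.602661)/(-0.011318 - (-0.226155))
       = 2.645769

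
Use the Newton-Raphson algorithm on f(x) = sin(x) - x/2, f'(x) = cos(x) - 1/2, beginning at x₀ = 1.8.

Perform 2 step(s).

f(x) = sin(x) - x/2
f'(x) = cos(x) - 1/2
x₀ = 1.8

Newton-Raphson formula: x_{n+1} = x_n - f(x_n)/f'(x_n)

Iteration 1:
  f(1.800000) = 0.073848
  f'(1.800000) = -0.727202
  x_1 = 1.800000 - 0.073848/(-0.727202) = 1.901550
Iteration 2:
  f(1.901550) = -0.004977
  f'(1.901550) = -0.824756
  x_2 = 1.901550 - (-0.004977)/(-0.824756) = 1.895515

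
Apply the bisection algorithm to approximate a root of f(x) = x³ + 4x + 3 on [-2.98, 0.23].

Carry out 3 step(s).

f(x) = x³ + 4x + 3
Initial interval: [-2.98, 0.23]

Iteration 1:
  c_1 = (-2.980000 + 0.230000)/2 = -1.375000
  f(c_1) = f(-1.375000) = -5.099609
  f(a) × f(c) ≥ 0, new interval: [-1.375000, 0.230000]
Iteration 2:
  c_2 = (-1.375000 + 0.230000)/2 = -0.572500
  f(c_2) = f(-0.572500) = 0.522360
  f(a) × f(c) < 0, new interval: [-1.375000, -0.572500]
Iteration 3:
  c_3 = (-1.375000 + (-0.572500))/2 = -0.973750
  f(c_3) = f(-0.973750) = -1.818299
  f(a) × f(c) ≥ 0, new interval: [-0.973750, -0.572500]

After 3 iteration(s), the approximation is c_3 = -0.973750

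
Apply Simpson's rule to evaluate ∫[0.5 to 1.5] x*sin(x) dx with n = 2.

f(x) = x*sin(x)
a = 0.5, b = 1.5, n = 2
h = (b - a)/n = 0.500000

Simpson's rule: (h/3)[f(x₀) + 4f(x₁) + 2f(x₂) + ... + f(xₙ)]

x_0 = 0.5000, f(x_0) = 0.239713, coefficient = 1
x_1 = 1.0000, f(x_1) = 0.841471, coefficient = 4
x_2 = 1.5000, f(x_2) = 1.496242, coefficient = 1

I ≈ (0.500000/3) × 5.101839 = 0.850307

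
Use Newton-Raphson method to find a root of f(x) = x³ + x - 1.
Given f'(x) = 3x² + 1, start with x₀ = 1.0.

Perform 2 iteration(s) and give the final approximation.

f(x) = x³ + x - 1
f'(x) = 3x² + 1
x₀ = 1.0

Newton-Raphson formula: x_{n+1} = x_n - f(x_n)/f'(x_n)

Iteration 1:
  f(1.000000) = 1.000000
  f'(1.000000) = 4.000000
  x_1 = 1.000000 - 1.000000/4.000000 = 0.750000
Iteration 2:
  f(0.750000) = 0.171875
  f'(0.750000) = 2.687500
  x_2 = 0.750000 - 0.171875/2.687500 = 0.686047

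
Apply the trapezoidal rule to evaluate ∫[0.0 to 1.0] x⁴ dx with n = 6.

f(x) = x⁴
a = 0.0, b = 1.0, n = 6
h = (b - a)/n = 0.166667

Trapezoidal rule: (h/2)[f(x₀) + 2f(x₁) + 2f(x₂) + ... + f(xₙ)]

x_0 = 0.0000, f(x_0) = 0.000000, coefficient = 1
x_1 = 0.1667, f(x_1) = 0.000772, coefficient = 2
x_2 = 0.3333, f(x_2) = 0.012346, coefficient = 2
x_3 = 0.5000, f(x_3) = 0.062500, coefficient = 2
x_4 = 0.6667, f(x_4) = 0.197531, coefficient = 2
x_5 = 0.8333, f(x_5) = 0.482253, coefficient = 2
x_6 = 1.0000, f(x_6) = 1.000000, coefficient = 1

I ≈ (0.166667/2) × 2.510802 = 0.209234
Exact value: 0.200000
Error: 0.009234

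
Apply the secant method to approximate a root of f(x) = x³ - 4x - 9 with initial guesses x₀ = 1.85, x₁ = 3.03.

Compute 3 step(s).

f(x) = x³ - 4x - 9
x₀ = 1.85, x₁ = 3.03

Secant formula: x_{n+1} = x_n - f(x_n)(x_n - x_{n-1})/(f(x_n) - f(x_{n-1}))

Iteration 1:
  f(1.850000) = -10.068375
  f(3.030000) = 6.698127
  x_2 = 3.030000 - 6.698127×(3.030000 - 1.850000)/(6.698127 - (-10.068375))
       = 2.558596
Iteration 2:
  f(3.030000) = 6.698127
  f(2.558596) = -2.484751
  x_3 = 2.558596 - (-2.484751)×(2.558596 - 3.030000)/(-2.484751 - 6.698127)
       = 2.686151
Iteration 3:
  f(2.558596) = -2.484751
  f(2.686151) = -0.362927
  x_4 = 2.686151 - (-0.362927)×(2.686151 - 2.558596)/(-0.362927 - (-2.484751))
       = 2.707969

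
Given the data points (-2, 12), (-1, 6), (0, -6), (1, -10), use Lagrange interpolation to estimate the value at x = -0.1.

Lagrange interpolation formula:
P(x) = Σ yᵢ × Lᵢ(x)
where Lᵢ(x) = Π_{j≠i} (x - xⱼ)/(xᵢ - xⱼ)

L_0(-0.1) = (-0.1 - (-1))/(-2 - (-1)) × (-0.1 - 0)/(-2 - 0) × (-0.1 - 1)/(-2 - 1) = -0.016500
L_1(-0.1) = (-0.1 - (-2))/(-1 - (-2)) × (-0.1 - 0)/(-1 - 0) × (-0.1 - 1)/(-1 - 1) = 0.104500
L_2(-0.1) = (-0.1 - (-2))/(0 - (-2)) × (-0.1 - (-1))/(0 - (-1)) × (-0.1 - 1)/(0 - 1) = 0.940500
L_3(-0.1) = (-0.1 - (-2))/(1 - (-2)) × (-0.1 - (-1))/(1 - (-1)) × (-0.1 - 0)/(1 - 0) = -0.028500

P(-0.1) = 12×L_0(-0.1) + 6×L_1(-0.1) + (-6)×L_2(-0.1) + (-10)×L_3(-0.1)
P(-0.1) = -4.929000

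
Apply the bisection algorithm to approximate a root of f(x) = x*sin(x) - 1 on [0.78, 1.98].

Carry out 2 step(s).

f(x) = x*sin(x) - 1
Initial interval: [0.78, 1.98]

Iteration 1:
  c_1 = (0.780000 + 1.980000)/2 = 1.380000
  f(c_1) = f(1.380000) = 0.354958
  f(a) × f(c) < 0, new interval: [0.780000, 1.380000]
Iteration 2:
  c_2 = (0.780000 + 1.380000)/2 = 1.080000
  f(c_2) = f(1.080000) = -0.047486
  f(a) × f(c) ≥ 0, new interval: [1.080000, 1.380000]

After 2 iteration(s), the approximation is c_2 = 1.080000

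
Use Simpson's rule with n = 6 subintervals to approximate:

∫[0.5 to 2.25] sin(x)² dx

f(x) = sin(x)²
a = 0.5, b = 2.25, n = 6
h = (b - a)/n = 0.291667

Simpson's rule: (h/3)[f(x₀) + 4f(x₁) + 2f(x₂) + ... + f(xₙ)]

x_0 = 0.5000, f(x_0) = 0.229849, coefficient = 1
x_1 = 0.7917, f(x_1) = 0.506268, coefficient = 4
x_2 = 1.0833, f(x_2) = 0.780615, coefficient = 2
x_3 = 1.3750, f(x_3) = 0.962151, coefficient = 4
x_4 = 1.6667, f(x_4) = 0.990837, coefficient = 2
x_5 = 1.9583, f(x_5) = 0.857185, coefficient = 4
x_6 = 2.2500, f(x_6) = 0.605398, coefficient = 1

I ≈ (0.291667/3) × 13.680567 = 1.330055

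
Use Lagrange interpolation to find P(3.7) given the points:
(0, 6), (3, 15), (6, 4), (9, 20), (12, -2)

Lagrange interpolation formula:
P(x) = Σ yᵢ × Lᵢ(x)
where Lᵢ(x) = Π_{j≠i} (x - xⱼ)/(xᵢ - xⱼ)

L_0(3.7) = (3.7 - 3)/(0 - 3) × (3.7 - 6)/(0 - 6) × (3.7 - 9)/(0 - 9) × (3.7 - 12)/(0 - 12) = -0.036432
L_1(3.7) = (3.7 - 0)/(3 - 0) × (3.7 - 6)/(3 - 6) × (3.7 - 9)/(3 - 9) × (3.7 - 12)/(3 - 12) = 0.770278
L_2(3.7) = (3.7 - 0)/(6 - 0) × (3.7 - 3)/(6 - 3) × (3.7 - 9)/(6 - 9) × (3.7 - 12)/(6 - 12) = 0.351648
L_3(3.7) = (3.7 - 0)/(9 - 0) × (3.7 - 3)/(9 - 3) × (3.7 - 6)/(9 - 6) × (3.7 - 12)/(9 - 12) = -0.101735
L_4(3.7) = (3.7 - 0)/(12 - 0) × (3.7 - 3)/(12 - 3) × (3.7 - 6)/(12 - 6) × (3.7 - 9)/(12 - 9) = 0.016241

P(3.7) = 6×L_0(3.7) + 15×L_1(3.7) + 4×L_2(3.7) + 20×L_3(3.7) + (-2)×L_4(3.7)
P(3.7) = 10.674988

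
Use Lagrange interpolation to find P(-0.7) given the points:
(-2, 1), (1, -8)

Lagrange interpolation formula:
P(x) = Σ yᵢ × Lᵢ(x)
where Lᵢ(x) = Π_{j≠i} (x - xⱼ)/(xᵢ - xⱼ)

L_0(-0.7) = (-0.7 - 1)/(-2 - 1) = 0.566667
L_1(-0.7) = (-0.7 - (-2))/(1 - (-2)) = 0.433333

P(-0.7) = 1×L_0(-0.7) + (-8)×L_1(-0.7)
P(-0.7) = -2.900000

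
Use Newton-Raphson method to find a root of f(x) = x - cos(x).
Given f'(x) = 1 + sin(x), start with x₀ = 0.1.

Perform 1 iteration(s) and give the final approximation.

f(x) = x - cos(x)
f'(x) = 1 + sin(x)
x₀ = 0.1

Newton-Raphson formula: x_{n+1} = x_n - f(x_n)/f'(x_n)

Iteration 1:
  f(0.100000) = -0.895004
  f'(0.100000) = 1.099833
  x_1 = 0.100000 - (-0.895004)/1.099833 = 0.913763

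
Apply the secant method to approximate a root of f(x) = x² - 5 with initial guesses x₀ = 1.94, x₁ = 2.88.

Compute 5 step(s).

f(x) = x² - 5
x₀ = 1.94, x₁ = 2.88

Secant formula: x_{n+1} = x_n - f(x_n)(x_n - x_{n-1})/(f(x_n) - f(x_{n-1}))

Iteration 1:
  f(1.940000) = -1.236400
  f(2.880000) = 3.294400
  x_2 = 2.880000 - 3.294400×(2.880000 - 1.940000)/(3.294400 - (-1.236400))
       = 2.196515
Iteration 2:
  f(2.880000) = 3.294400
  f(2.196515) = -0.175324
  x_3 = 2.196515 - (-0.175324)×(2.196515 - 2.880000)/(-0.175324 - 3.294400)
       = 2.231051
Iteration 3:
  f(2.196515) = -0.175324
  f(2.231051) = -0.022412
  x_4 = 2.231051 - (-0.022412)×(2.231051 - 2.196515)/(-0.022412 - (-0.175324))
       = 2.236113
Iteration 4:
  f(2.231051) = -0.022412
  f(2.236113) = 0.000200
  x_5 = 2.236113 - 0.000200×(2.236113 - 2.231051)/(0.000200 - (-0.022412))
       = 2.236068
Iteration 5:
  f(2.236113) = 0.000200
  f(2.236068) = 0.000000
  x_6 = 2.236068 - 0.000000×(2.236068 - 2.236113)/(0.000000 - 0.000200)
       = 2.236068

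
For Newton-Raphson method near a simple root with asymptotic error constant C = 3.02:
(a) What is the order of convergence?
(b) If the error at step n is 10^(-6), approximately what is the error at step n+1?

(a) Newton-Raphson has quadratic (order 2) convergence near simple roots.
    This means |e_{n+1}| ≈ C|e_n|².

(b) With |e_n| = 10^(-6) and C = 3.02:
    |e_{n+1}| ≈ 3.02 × (10^(-6))² = 3.02 × 10^(-12)

(a) 2 (quadratic); (b) |e_{n+1}| ≈ 3.020e-12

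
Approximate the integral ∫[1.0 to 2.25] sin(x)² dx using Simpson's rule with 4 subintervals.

f(x) = sin(x)²
a = 1.0, b = 2.25, n = 4
h = (b - a)/n = 0.312500

Simpson's rule: (h/3)[f(x₀) + 4f(x₁) + 2f(x₂) + ... + f(xₙ)]

x_0 = 1.0000, f(x_0) = 0.708073, coefficient = 1
x_1 = 1.3125, f(x_1) = 0.934754, coefficient = 4
x_2 = 1.6250, f(x_2) = 0.997065, coefficient = 2
x_3 = 1.9375, f(x_3) = 0.871449, coefficient = 4
x_4 = 2.2500, f(x_4) = 0.605398, coefficient = 1

I ≈ (0.312500/3) × 10.532411 = 1.097126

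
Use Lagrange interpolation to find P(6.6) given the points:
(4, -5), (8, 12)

Lagrange interpolation formula:
P(x) = Σ yᵢ × Lᵢ(x)
where Lᵢ(x) = Π_{j≠i} (x - xⱼ)/(xᵢ - xⱼ)

L_0(6.6) = (6.6 - 8)/(4 - 8) = 0.350000
L_1(6.6) = (6.6 - 4)/(8 - 4) = 0.650000

P(6.6) = (-5)×L_0(6.6) + 12×L_1(6.6)
P(6.6) = 6.050000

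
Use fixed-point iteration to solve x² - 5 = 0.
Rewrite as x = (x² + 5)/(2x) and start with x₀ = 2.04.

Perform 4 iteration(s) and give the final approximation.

Equation: x² - 5 = 0
Fixed-point form: x = (x² + 5)/(2x)
x₀ = 2.04

x_1 = g(2.040000) = 2.245490
x_2 = g(2.245490) = 2.236088
x_3 = g(2.236088) = 2.236068
x_4 = g(2.236068) = 2.236068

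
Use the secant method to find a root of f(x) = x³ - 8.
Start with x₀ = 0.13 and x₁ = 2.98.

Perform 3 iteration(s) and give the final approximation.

f(x) = x³ - 8
x₀ = 0.13, x₁ = 2.98

Secant formula: x_{n+1} = x_n - f(x_n)(x_n - x_{n-1})/(f(x_n) - f(x_{n-1}))

Iteration 1:
  f(0.130000) = -7.997803
  f(2.980000) = 18.463592
  x_2 = 2.980000 - 18.463592×(2.980000 - 0.130000)/(18.463592 - (-7.997803))
       = 0.991396
Iteration 2:
  f(2.980000) = 18.463592
  f(0.991396) = -7.025591
  x_3 = 0.991396 - (-7.025591)×(0.991396 - 2.980000)/(-7.025591 - 18.463592)
       = 1.539515
Iteration 3:
  f(0.991396) = -7.025591
  f(1.539515) = -4.351182
  x_4 = 1.539515 - (-4.351182)×(1.539515 - 0.991396)/(-4.351182 - (-7.025591))
       = 2.431289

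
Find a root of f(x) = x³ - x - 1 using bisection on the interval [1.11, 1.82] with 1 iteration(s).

f(x) = x³ - x - 1
Initial interval: [1.11, 1.82]

Iteration 1:
  c_1 = (1.110000 + 1.820000)/2 = 1.465000
  f(c_1) = f(1.465000) = 0.679220
  f(a) × f(c) < 0, new interval: [1.110000, 1.465000]

After 1 iteration(s), the approximation is c_1 = 1.465000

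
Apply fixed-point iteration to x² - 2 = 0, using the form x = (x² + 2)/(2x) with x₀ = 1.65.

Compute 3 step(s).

Equation: x² - 2 = 0
Fixed-point form: x = (x² + 2)/(2x)
x₀ = 1.65

x_1 = g(1.650000) = 1.431061
x_2 = g(1.431061) = 1.414313
x_3 = g(1.414313) = 1.414214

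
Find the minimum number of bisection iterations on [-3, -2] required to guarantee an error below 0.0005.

We need (b-a)/2^n ≤ 0.0005
(-2 - (-3))/2^n ≤ 0.0005
1/2^n ≤ 0.0005
2^n ≥ 2000
n ≥ log₂(2000) = 10.97
n ≥ 11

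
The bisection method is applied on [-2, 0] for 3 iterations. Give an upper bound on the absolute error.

Bisection error bound: |error| ≤ (b-a)/2^n
|error| ≤ (0 - (-2))/2^3 = 2/2^3
|error| ≤ 0.2500000000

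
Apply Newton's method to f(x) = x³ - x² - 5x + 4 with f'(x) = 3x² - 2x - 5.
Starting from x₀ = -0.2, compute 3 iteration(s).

f(x) = x³ - x² - 5x + 4
f'(x) = 3x² - 2x - 5
x₀ = -0.2

Newton-Raphson formula: x_{n+1} = x_n - f(x_n)/f'(x_n)

Iteration 1:
  f(-0.200000) = 4.952000
  f'(-0.200000) = -4.480000
  x_1 = -0.200000 - 4.952000/(-4.480000) = 0.905357
Iteration 2:
  f(0.905357) = -0.604362
  f'(0.905357) = -4.351700
  x_2 = 0.905357 - (-0.604362)/(-4.351700) = 0.766478
Iteration 3:
  f(0.766478) = 0.030420
  f'(0.766478) = -4.770491
  x_3 = 0.766478 - 0.030420/(-4.770491) = 0.772854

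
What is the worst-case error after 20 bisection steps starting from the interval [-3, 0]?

Bisection error bound: |error| ≤ (b-a)/2^n
|error| ≤ (0 - (-3))/2^20 = 3/2^20
|error| ≤ 0.0000028610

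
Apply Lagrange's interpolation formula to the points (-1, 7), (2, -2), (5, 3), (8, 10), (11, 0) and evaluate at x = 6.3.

Lagrange interpolation formula:
P(x) = Σ yᵢ × Lᵢ(x)
where Lᵢ(x) = Π_{j≠i} (x - xⱼ)/(xᵢ - xⱼ)

L_0(6.3) = (6.3 - 2)/(-1 - 2) × (6.3 - 5)/(-1 - 5) × (6.3 - 8)/(-1 - 8) × (6.3 - 11)/(-1 - 11) = 0.022975
L_1(6.3) = (6.3 - (-1))/(2 - (-1)) × (6.3 - 5)/(2 - 5) × (6.3 - 8)/(2 - 8) × (6.3 - 11)/(2 - 11) = -0.156019
L_2(6.3) = (6.3 - (-1))/(5 - (-1)) × (6.3 - 2)/(5 - 2) × (6.3 - 8)/(5 - 8) × (6.3 - 11)/(5 - 11) = 0.774093
L_3(6.3) = (6.3 - (-1))/(8 - (-1)) × (6.3 - 2)/(8 - 2) × (6.3 - 5)/(8 - 5) × (6.3 - 11)/(8 - 11) = 0.394636
L_4(6.3) = (6.3 - (-1))/(11 - (-1)) × (6.3 - 2)/(11 - 2) × (6.3 - 5)/(11 - 5) × (6.3 - 8)/(11 - 8) = -0.035685

P(6.3) = 7×L_0(6.3) + (-2)×L_1(6.3) + 3×L_2(6.3) + 10×L_3(6.3) + 0×L_4(6.3)
P(6.3) = 6.741500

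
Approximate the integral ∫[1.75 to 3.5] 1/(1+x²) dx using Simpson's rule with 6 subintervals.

f(x) = 1/(1+x²)
a = 1.75, b = 3.5, n = 6
h = (b - a)/n = 0.291667

Simpson's rule: (h/3)[f(x₀) + 4f(x₁) + 2f(x₂) + ... + f(xₙ)]

x_0 = 1.7500, f(x_0) = 0.246154, coefficient = 1
x_1 = 2.0417, f(x_1) = 0.193483, coefficient = 4
x_2 = 2.3333, f(x_2) = 0.155172, coefficient = 2
x_3 = 2.6250, f(x_3) = 0.126733, coefficient = 4
x_4 = 2.9167, f(x_4) = 0.105186, coefficient = 2
x_5 = 3.2083, f(x_5) = 0.088547, coefficient = 4
x_6 = 3.5000, f(x_6) = 0.075472, coefficient = 1

I ≈ (0.291667/3) × 2.477396 = 0.240858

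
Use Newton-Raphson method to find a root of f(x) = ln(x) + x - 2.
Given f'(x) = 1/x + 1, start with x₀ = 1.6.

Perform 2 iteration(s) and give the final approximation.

f(x) = ln(x) + x - 2
f'(x) = 1/x + 1
x₀ = 1.6

Newton-Raphson formula: x_{n+1} = x_n - f(x_n)/f'(x_n)

Iteration 1:
  f(1.600000) = 0.070004
  f'(1.600000) = 1.625000
  x_1 = 1.600000 - 0.070004/1.625000 = 1.556921
Iteration 2:
  f(1.556921) = -0.000369
  f'(1.556921) = 1.642293
  x_2 = 1.556921 - (-0.000369)/1.642293 = 1.557146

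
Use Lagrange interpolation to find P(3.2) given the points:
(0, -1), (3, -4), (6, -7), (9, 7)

Lagrange interpolation formula:
P(x) = Σ yᵢ × Lᵢ(x)
where Lᵢ(x) = Π_{j≠i} (x - xⱼ)/(xᵢ - xⱼ)

L_0(3.2) = (3.2 - 3)/(0 - 3) × (3.2 - 6)/(0 - 6) × (3.2 - 9)/(0 - 9) = -0.020049
L_1(3.2) = (3.2 - 0)/(3 - 0) × (3.2 - 6)/(3 - 6) × (3.2 - 9)/(3 - 9) = 0.962370
L_2(3.2) = (3.2 - 0)/(6 - 0) × (3.2 - 3)/(6 - 3) × (3.2 - 9)/(6 - 9) = 0.068741
L_3(3.2) = (3.2 - 0)/(9 - 0) × (3.2 - 3)/(9 - 3) × (3.2 - 6)/(9 - 6) = -0.011062

P(3.2) = (-1)×L_0(3.2) + (-4)×L_1(3.2) + (-7)×L_2(3.2) + 7×L_3(3.2)
P(3.2) = -4.388049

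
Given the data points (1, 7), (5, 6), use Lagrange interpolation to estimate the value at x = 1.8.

Lagrange interpolation formula:
P(x) = Σ yᵢ × Lᵢ(x)
where Lᵢ(x) = Π_{j≠i} (x - xⱼ)/(xᵢ - xⱼ)

L_0(1.8) = (1.8 - 5)/(1 - 5) = 0.800000
L_1(1.8) = (1.8 - 1)/(5 - 1) = 0.200000

P(1.8) = 7×L_0(1.8) + 6×L_1(1.8)
P(1.8) = 6.800000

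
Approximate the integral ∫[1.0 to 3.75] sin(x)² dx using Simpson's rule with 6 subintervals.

f(x) = sin(x)²
a = 1.0, b = 3.75, n = 6
h = (b - a)/n = 0.458333

Simpson's rule: (h/3)[f(x₀) + 4f(x₁) + 2f(x₂) + ... + f(xₙ)]

x_0 = 1.0000, f(x_0) = 0.708073, coefficient = 1
x_1 = 1.4583, f(x_1) = 0.987405, coefficient = 4
x_2 = 1.9167, f(x_2) = 0.885068, coefficient = 2
x_3 = 2.3750, f(x_3) = 0.481199, coefficient = 4
x_4 = 2.8333, f(x_4) = 0.092052, coefficient = 2
x_5 = 3.2917, f(x_5) = 0.022354, coefficient = 4
x_6 = 3.7500, f(x_6) = 0.326682, coefficient = 1

I ≈ (0.458333/3) × 8.952828 = 1.367793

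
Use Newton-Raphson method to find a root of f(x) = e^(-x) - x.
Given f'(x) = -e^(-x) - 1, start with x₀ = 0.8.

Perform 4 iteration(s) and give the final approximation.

f(x) = e^(-x) - x
f'(x) = -e^(-x) - 1
x₀ = 0.8

Newton-Raphson formula: x_{n+1} = x_n - f(x_n)/f'(x_n)

Iteration 1:
  f(0.800000) = -0.350671
  f'(0.800000) = -1.449329
  x_1 = 0.800000 - (-0.350671)/(-1.449329) = 0.558046
Iteration 2:
  f(0.558046) = 0.014280
  f'(0.558046) = -1.572326
  x_2 = 0.558046 - 0.014280/(-1.572326) = 0.567128
Iteration 3:
  f(0.567128) = 0.000024
  f'(0.567128) = -1.567152
  x_3 = 0.567128 - 0.000024/(-1.567152) = 0.567143
Iteration 4:
  f(0.567143) = 0.000000
  f'(0.567143) = -1.567143
  x_4 = 0.567143 - 0.000000/(-1.567143) = 0.567143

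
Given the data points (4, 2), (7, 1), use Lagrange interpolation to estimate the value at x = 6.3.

Lagrange interpolation formula:
P(x) = Σ yᵢ × Lᵢ(x)
where Lᵢ(x) = Π_{j≠i} (x - xⱼ)/(xᵢ - xⱼ)

L_0(6.3) = (6.3 - 7)/(4 - 7) = 0.233333
L_1(6.3) = (6.3 - 4)/(7 - 4) = 0.766667

P(6.3) = 2×L_0(6.3) + 1×L_1(6.3)
P(6.3) = 1.233333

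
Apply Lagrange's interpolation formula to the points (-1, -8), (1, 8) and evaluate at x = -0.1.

Lagrange interpolation formula:
P(x) = Σ yᵢ × Lᵢ(x)
where Lᵢ(x) = Π_{j≠i} (x - xⱼ)/(xᵢ - xⱼ)

L_0(-0.1) = (-0.1 - 1)/(-1 - 1) = 0.550000
L_1(-0.1) = (-0.1 - (-1))/(1 - (-1)) = 0.450000

P(-0.1) = (-8)×L_0(-0.1) + 8×L_1(-0.1)
P(-0.1) = -0.800000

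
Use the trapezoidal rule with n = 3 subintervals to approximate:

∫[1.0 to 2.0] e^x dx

f(x) = e^x
a = 1.0, b = 2.0, n = 3
h = (b - a)/n = 0.333333

Trapezoidal rule: (h/2)[f(x₀) + 2f(x₁) + 2f(x₂) + ... + f(xₙ)]

x_0 = 1.0000, f(x_0) = 2.718282, coefficient = 1
x_1 = 1.3333, f(x_1) = 3.793668, coefficient = 2
x_2 = 1.6667, f(x_2) = 5.294490, coefficient = 2
x_3 = 2.0000, f(x_3) = 7.389056, coefficient = 1

I ≈ (0.333333/2) × 28.283654 = 4.713942
Exact value: 4.670774
Error: 0.043168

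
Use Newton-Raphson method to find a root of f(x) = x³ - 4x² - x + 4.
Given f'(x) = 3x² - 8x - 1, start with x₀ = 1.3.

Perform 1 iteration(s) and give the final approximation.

f(x) = x³ - 4x² - x + 4
f'(x) = 3x² - 8x - 1
x₀ = 1.3

Newton-Raphson formula: x_{n+1} = x_n - f(x_n)/f'(x_n)

Iteration 1:
  f(1.300000) = -1.863000
  f'(1.300000) = -6.330000
  x_1 = 1.300000 - (-1.863000)/(-6.330000) = 1.005687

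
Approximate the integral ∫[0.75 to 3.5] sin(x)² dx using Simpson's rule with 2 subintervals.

f(x) = sin(x)²
a = 0.75, b = 3.5, n = 2
h = (b - a)/n = 1.375000

Simpson's rule: (h/3)[f(x₀) + 4f(x₁) + 2f(x₂) + ... + f(xₙ)]

x_0 = 0.7500, f(x_0) = 0.464631, coefficient = 1
x_1 = 2.1250, f(x_1) = 0.723044, coefficient = 4
x_2 = 3.5000, f(x_2) = 0.123049, coefficient = 1

I ≈ (1.375000/3) × 3.479855 = 1.594934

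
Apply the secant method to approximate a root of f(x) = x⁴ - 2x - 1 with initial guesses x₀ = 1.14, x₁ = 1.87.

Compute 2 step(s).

f(x) = x⁴ - 2x - 1
x₀ = 1.14, x₁ = 1.87

Secant formula: x_{n+1} = x_n - f(x_n)(x_n - x_{n-1})/(f(x_n) - f(x_{n-1}))

Iteration 1:
  f(1.140000) = -1.591040
  f(1.870000) = 7.488310
  x_2 = 1.870000 - 7.488310×(1.870000 - 1.140000)/(7.488310 - (-1.591040))
       = 1.267923
Iteration 2:
  f(1.870000) = 7.488310
  f(1.267923) = -0.951375
  x_3 = 1.267923 - (-0.951375)×(1.267923 - 1.870000)/(-0.951375 - 7.488310)
       = 1.335793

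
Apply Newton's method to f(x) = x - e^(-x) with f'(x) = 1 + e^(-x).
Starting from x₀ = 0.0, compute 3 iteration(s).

f(x) = x - e^(-x)
f'(x) = 1 + e^(-x)
x₀ = 0.0

Newton-Raphson formula: x_{n+1} = x_n - f(x_n)/f'(x_n)

Iteration 1:
  f(0.000000) = -1.000000
  f'(0.000000) = 2.000000
  x_1 = 0.000000 - (-1.000000)/2.000000 = 0.500000
Iteration 2:
  f(0.500000) = -0.106531
  f'(0.500000) = 1.606531
  x_2 = 0.500000 - (-0.106531)/1.606531 = 0.566311
Iteration 3:
  f(0.566311) = -0.001305
  f'(0.566311) = 1.567616
  x_3 = 0.566311 - (-0.001305)/1.567616 = 0.567143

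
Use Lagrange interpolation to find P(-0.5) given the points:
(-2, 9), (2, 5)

Lagrange interpolation formula:
P(x) = Σ yᵢ × Lᵢ(x)
where Lᵢ(x) = Π_{j≠i} (x - xⱼ)/(xᵢ - xⱼ)

L_0(-0.5) = (-0.5 - 2)/(-2 - 2) = 0.625000
L_1(-0.5) = (-0.5 - (-2))/(2 - (-2)) = 0.375000

P(-0.5) = 9×L_0(-0.5) + 5×L_1(-0.5)
P(-0.5) = 7.500000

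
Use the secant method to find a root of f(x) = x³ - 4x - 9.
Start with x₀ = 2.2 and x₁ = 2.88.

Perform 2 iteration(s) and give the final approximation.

f(x) = x³ - 4x - 9
x₀ = 2.2, x₁ = 2.88

Secant formula: x_{n+1} = x_n - f(x_n)(x_n - x_{n-1})/(f(x_n) - f(x_{n-1}))

Iteration 1:
  f(2.200000) = -7.152000
  f(2.880000) = 3.367872
  x_2 = 2.880000 - 3.367872×(2.880000 - 2.200000)/(3.367872 - (-7.152000))
       = 2.662302
Iteration 2:
  f(2.880000) = 3.367872
  f(2.662302) = -0.779202
  x_3 = 2.662302 - (-0.779202)×(2.662302 - 2.880000)/(-0.779202 - 3.367872)
       = 2.703206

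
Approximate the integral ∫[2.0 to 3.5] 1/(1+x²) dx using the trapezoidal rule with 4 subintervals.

f(x) = 1/(1+x²)
a = 2.0, b = 3.5, n = 4
h = (b - a)/n = 0.375000

Trapezoidal rule: (h/2)[f(x₀) + 2f(x₁) + 2f(x₂) + ... + f(xₙ)]

x_0 = 2.0000, f(x_0) = 0.200000, coefficient = 1
x_1 = 2.3750, f(x_1) = 0.150588, coefficient = 2
x_2 = 2.7500, f(x_2) = 0.116788, coefficient = 2
x_3 = 3.1250, f(x_3) = 0.092888, coefficient = 2
x_4 = 3.5000, f(x_4) = 0.075472, coefficient = 1

I ≈ (0.375000/2) × 0.996001 = 0.186750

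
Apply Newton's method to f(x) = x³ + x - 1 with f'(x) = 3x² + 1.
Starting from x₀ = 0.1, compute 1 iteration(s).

f(x) = x³ + x - 1
f'(x) = 3x² + 1
x₀ = 0.1

Newton-Raphson formula: x_{n+1} = x_n - f(x_n)/f'(x_n)

Iteration 1:
  f(0.100000) = -0.899000
  f'(0.100000) = 1.030000
  x_1 = 0.100000 - (-0.899000)/1.030000 = 0.972816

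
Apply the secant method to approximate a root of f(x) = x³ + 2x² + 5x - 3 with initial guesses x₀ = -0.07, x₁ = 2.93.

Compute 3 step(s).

f(x) = x³ + 2x² + 5x - 3
x₀ = -0.07, x₁ = 2.93

Secant formula: x_{n+1} = x_n - f(x_n)(x_n - x_{n-1})/(f(x_n) - f(x_{n-1}))

Iteration 1:
  f(-0.070000) = -3.340543
  f(2.930000) = 53.973557
  x_2 = 2.930000 - 53.973557×(2.930000 - (-0.070000))/(53.973557 - (-3.340543))
       = 0.104855
Iteration 2:
  f(2.930000) = 53.973557
  f(0.104855) = -2.452586
  x_3 = 0.104855 - (-2.452586)×(0.104855 - 2.930000)/(-2.452586 - 53.973557)
       = 0.227651
Iteration 3:
  f(0.104855) = -2.452586
  f(0.227651) = -1.746299
  x_4 = 0.227651 - (-1.746299)×(0.227651 - 0.104855)/(-1.746299 - (-2.452586))
       = 0.531265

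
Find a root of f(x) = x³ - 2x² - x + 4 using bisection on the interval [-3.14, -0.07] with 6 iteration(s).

f(x) = x³ - 2x² - x + 4
Initial interval: [-3.14, -0.07]

Iteration 1:
  c_1 = (-3.140000 + (-0.070000))/2 = -1.605000
  f(c_1) = f(-1.605000) = -3.681570
  f(a) × f(c) ≥ 0, new interval: [-1.605000, -0.070000]
Iteration 2:
  c_2 = (-1.605000 + (-0.070000))/2 = -0.837500
  f(c_2) = f(-0.837500) = 2.847260
  f(a) × f(c) < 0, new interval: [-1.605000, -0.837500]
Iteration 3:
  c_3 = (-1.605000 + (-0.837500))/2 = -1.221250
  f(c_3) = f(-1.221250) = 0.416912
  f(a) × f(c) < 0, new interval: [-1.605000, -1.221250]
Iteration 4:
  c_4 = (-1.605000 + (-1.221250))/2 = -1.413125
  f(c_4) = f(-1.413125) = -1.402620
  f(a) × f(c) ≥ 0, new interval: [-1.413125, -1.221250]
Iteration 5:
  c_5 = (-1.413125 + (-1.221250))/2 = -1.317187
  f(c_5) = f(-1.317187) = -0.438076
  f(a) × f(c) ≥ 0, new interval: [-1.317187, -1.221250]
Iteration 6:
  c_6 = (-1.317187 + (-1.221250))/2 = -1.269219
  f(c_6) = f(-1.269219) = 0.002781
  f(a) × f(c) < 0, new interval: [-1.317187, -1.269219]

After 6 iteration(s), the approximation is c_6 = -1.269219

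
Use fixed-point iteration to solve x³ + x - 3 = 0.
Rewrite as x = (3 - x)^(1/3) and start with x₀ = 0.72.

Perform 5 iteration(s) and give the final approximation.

Equation: x³ + x - 3 = 0
Fixed-point form: x = (3 - x)^(1/3)
x₀ = 0.72

x_1 = g(0.720000) = 1.316169
x_2 = g(1.316169) = 1.189687
x_3 = g(1.189687) = 1.218759
x_4 = g(1.218759) = 1.212200
x_5 = g(1.212200) = 1.213686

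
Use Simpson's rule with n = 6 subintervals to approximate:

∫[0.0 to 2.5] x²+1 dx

f(x) = x²+1
a = 0.0, b = 2.5, n = 6
h = (b - a)/n = 0.416667

Simpson's rule: (h/3)[f(x₀) + 4f(x₁) + 2f(x₂) + ... + f(xₙ)]

x_0 = 0.0000, f(x_0) = 1.000000, coefficient = 1
x_1 = 0.4167, f(x_1) = 1.173611, coefficient = 4
x_2 = 0.8333, f(x_2) = 1.694444, coefficient = 2
x_3 = 1.2500, f(x_3) = 2.562500, coefficient = 4
x_4 = 1.6667, f(x_4) = 3.777778, coefficient = 2
x_5 = 2.0833, f(x_5) = 5.340278, coefficient = 4
x_6 = 2.5000, f(x_6) = 7.250000, coefficient = 1

I ≈ (0.416667/3) × 55.500000 = 7.708333
Exact value: 7.708333
Error: 0.000000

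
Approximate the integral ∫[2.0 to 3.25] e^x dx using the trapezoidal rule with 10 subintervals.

f(x) = e^x
a = 2.0, b = 3.25, n = 10
h = (b - a)/n = 0.125000

Trapezoidal rule: (h/2)[f(x₀) + 2f(x₁) + 2f(x₂) + ... + f(xₙ)]

x_0 = 2.0000, f(x_0) = 7.389056, coefficient = 1
x_1 = 2.1250, f(x_1) = 8.372897, coefficient = 2
x_2 = 2.2500, f(x_2) = 9.487736, coefficient = 2
x_3 = 2.3750, f(x_3) = 10.751013, coefficient = 2
x_4 = 2.5000, f(x_4) = 12.182494, coefficient = 2
x_5 = 2.6250, f(x_5) = 13.804574, coefficient = 2
x_6 = 2.7500, f(x_6) = 15.642632, coefficient = 2
x_7 = 2.8750, f(x_7) = 17.725424, coefficient = 2
x_8 = 3.0000, f(x_8) = 20.085537, coefficient = 2
x_9 = 3.1250, f(x_9) = 22.759895, coefficient = 2
x_10 = 3.2500, f(x_10) = 25.790340, coefficient = 1

I ≈ (0.125000/2) × 294.803801 = 18.425238
Exact value: 18.401284
Error: 0.023954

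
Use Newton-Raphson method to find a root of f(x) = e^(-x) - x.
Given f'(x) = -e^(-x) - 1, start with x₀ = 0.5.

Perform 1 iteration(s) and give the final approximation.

f(x) = e^(-x) - x
f'(x) = -e^(-x) - 1
x₀ = 0.5

Newton-Raphson formula: x_{n+1} = x_n - f(x_n)/f'(x_n)

Iteration 1:
  f(0.500000) = 0.106531
  f'(0.500000) = -1.606531
  x_1 = 0.500000 - 0.106531/(-1.606531) = 0.566311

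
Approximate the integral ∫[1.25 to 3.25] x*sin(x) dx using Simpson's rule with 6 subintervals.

f(x) = x*sin(x)
a = 1.25, b = 3.25, n = 6
h = (b - a)/n = 0.333333

Simpson's rule: (h/3)[f(x₀) + 4f(x₁) + 2f(x₂) + ... + f(xₙ)]

x_0 = 1.2500, f(x_0) = 1.186231, coefficient = 1
x_1 = 1.5833, f(x_1) = 1.583209, coefficient = 4
x_2 = 1.9167, f(x_2) = 1.803163, coefficient = 2
x_3 = 2.2500, f(x_3) = 1.750665, coefficient = 4
x_4 = 2.5833, f(x_4) = 1.368419, coefficient = 2
x_5 = 2.9167, f(x_5) = 0.650516, coefficient = 4
x_6 = 3.2500, f(x_6) = -0.351634, coefficient = 1

I ≈ (0.333333/3) × 23.115321 = 2.568369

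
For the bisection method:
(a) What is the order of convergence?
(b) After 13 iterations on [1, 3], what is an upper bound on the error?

(a) Bisection has linear (order 1) convergence; the error is halved each step.

(b) Error bound = (b-a)/2^n = (3 - 1)/2^{13}
    = 2/2^{13}

(a) 1 (linear); (b) error ≤ 2.44e-04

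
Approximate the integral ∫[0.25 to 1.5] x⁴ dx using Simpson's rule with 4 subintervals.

f(x) = x⁴
a = 0.25, b = 1.5, n = 4
h = (b - a)/n = 0.312500

Simpson's rule: (h/3)[f(x₀) + 4f(x₁) + 2f(x₂) + ... + f(xₙ)]

x_0 = 0.2500, f(x_0) = 0.003906, coefficient = 1
x_1 = 0.5625, f(x_1) = 0.100113, coefficient = 4
x_2 = 0.8750, f(x_2) = 0.586182, coefficient = 2
x_3 = 1.1875, f(x_3) = 1.988541, coefficient = 4
x_4 = 1.5000, f(x_4) = 5.062500, coefficient = 1

I ≈ (0.312500/3) × 14.593384 = 1.520144
Exact value: 1.518555
Error: 0.001589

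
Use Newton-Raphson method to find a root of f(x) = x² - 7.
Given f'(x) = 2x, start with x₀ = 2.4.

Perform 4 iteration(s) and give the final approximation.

f(x) = x² - 7
f'(x) = 2x
x₀ = 2.4

Newton-Raphson formula: x_{n+1} = x_n - f(x_n)/f'(x_n)

Iteration 1:
  f(2.400000) = -1.240000
  f'(2.400000) = 4.800000
  x_1 = 2.400000 - (-1.240000)/4.800000 = 2.658333
Iteration 2:
  f(2.658333) = 0.066736
  f'(2.658333) = 5.316667
  x_2 = 2.658333 - 0.066736/5.316667 = 2.645781
Iteration 3:
  f(2.645781) = 0.000158
  f'(2.645781) = 5.291562
  x_3 = 2.645781 - 0.000158/5.291562 = 2.645751
Iteration 4:
  f(2.645751) = 0.000000
  f'(2.645751) = 5.291503
  x_4 = 2.645751 - 0.000000/5.291503 = 2.645751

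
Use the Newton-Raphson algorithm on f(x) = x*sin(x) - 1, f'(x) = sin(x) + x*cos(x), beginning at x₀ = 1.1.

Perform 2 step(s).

f(x) = x*sin(x) - 1
f'(x) = sin(x) + x*cos(x)
x₀ = 1.1

Newton-Raphson formula: x_{n+1} = x_n - f(x_n)/f'(x_n)

Iteration 1:
  f(1.100000) = -0.019672
  f'(1.100000) = 1.390163
  x_1 = 1.100000 - (-0.019672)/1.390163 = 1.114151
Iteration 2:
  f(1.114151) = -0.000009
  f'(1.114151) = 1.388810
  x_2 = 1.114151 - (-0.000009)/1.388810 = 1.114157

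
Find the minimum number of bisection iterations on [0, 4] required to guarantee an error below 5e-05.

We need (b-a)/2^n ≤ 5e-05
(4 - 0)/2^n ≤ 5e-05
4/2^n ≤ 5e-05
2^n ≥ 80000
n ≥ log₂(80000) = 16.29
n ≥ 17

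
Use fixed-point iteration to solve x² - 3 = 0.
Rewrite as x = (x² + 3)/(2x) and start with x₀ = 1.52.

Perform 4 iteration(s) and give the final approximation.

Equation: x² - 3 = 0
Fixed-point form: x = (x² + 3)/(2x)
x₀ = 1.52

x_1 = g(1.520000) = 1.746842
x_2 = g(1.746842) = 1.732113
x_3 = g(1.732113) = 1.732051
x_4 = g(1.732051) = 1.732051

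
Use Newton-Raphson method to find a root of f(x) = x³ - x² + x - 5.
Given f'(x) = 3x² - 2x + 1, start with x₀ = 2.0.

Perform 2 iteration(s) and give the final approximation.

f(x) = x³ - x² + x - 5
f'(x) = 3x² - 2x + 1
x₀ = 2.0

Newton-Raphson formula: x_{n+1} = x_n - f(x_n)/f'(x_n)

Iteration 1:
  f(2.000000) = 1.000000
  f'(2.000000) = 9.000000
  x_1 = 2.000000 - 1.000000/9.000000 = 1.888889
Iteration 2:
  f(1.888889) = 0.060357
  f'(1.888889) = 7.925926
  x_2 = 1.888889 - 0.060357/7.925926 = 1.881274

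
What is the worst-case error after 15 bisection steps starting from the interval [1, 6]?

Bisection error bound: |error| ≤ (b-a)/2^n
|error| ≤ (6 - 1)/2^15 = 5/2^15
|error| ≤ 0.0001525879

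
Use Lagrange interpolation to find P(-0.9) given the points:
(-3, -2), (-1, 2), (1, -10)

Lagrange interpolation formula:
P(x) = Σ yᵢ × Lᵢ(x)
where Lᵢ(x) = Π_{j≠i} (x - xⱼ)/(xᵢ - xⱼ)

L_0(-0.9) = (-0.9 - (-1))/(-3 - (-1)) × (-0.9 - 1)/(-3 - 1) = -0.023750
L_1(-0.9) = (-0.9 - (-3))/(-1 - (-3)) × (-0.9 - 1)/(-1 - 1) = 0.997500
L_2(-0.9) = (-0.9 - (-3))/(1 - (-3)) × (-0.9 - (-1))/(1 - (-1)) = 0.026250

P(-0.9) = (-2)×L_0(-0.9) + 2×L_1(-0.9) + (-10)×L_2(-0.9)
P(-0.9) = 1.780000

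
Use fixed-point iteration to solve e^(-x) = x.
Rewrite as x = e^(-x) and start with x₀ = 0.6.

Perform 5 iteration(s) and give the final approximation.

Equation: e^(-x) = x
Fixed-point form: x = e^(-x)
x₀ = 0.6

x_1 = g(0.600000) = 0.548812
x_2 = g(0.548812) = 0.577636
x_3 = g(0.577636) = 0.561224
x_4 = g(0.561224) = 0.570511
x_5 = g(0.570511) = 0.565237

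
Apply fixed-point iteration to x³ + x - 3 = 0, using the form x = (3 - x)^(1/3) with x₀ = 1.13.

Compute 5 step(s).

Equation: x³ + x - 3 = 0
Fixed-point form: x = (3 - x)^(1/3)
x₀ = 1.13

x_1 = g(1.130000) = 1.232009
x_2 = g(1.232009) = 1.209187
x_3 = g(1.209187) = 1.214367
x_4 = g(1.214367) = 1.213195
x_5 = g(1.213195) = 1.213461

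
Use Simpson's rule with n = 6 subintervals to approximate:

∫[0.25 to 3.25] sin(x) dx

f(x) = sin(x)
a = 0.25, b = 3.25, n = 6
h = (b - a)/n = 0.500000

Simpson's rule: (h/3)[f(x₀) + 4f(x₁) + 2f(x₂) + ... + f(xₙ)]

x_0 = 0.2500, f(x_0) = 0.247404, coefficient = 1
x_1 = 0.7500, f(x_1) = 0.681639, coefficient = 4
x_2 = 1.2500, f(x_2) = 0.948985, coefficient = 2
x_3 = 1.7500, f(x_3) = 0.983986, coefficient = 4
x_4 = 2.2500, f(x_4) = 0.778073, coefficient = 2
x_5 = 2.7500, f(x_5) = 0.381661, coefficient = 4
x_6 = 3.2500, f(x_6) = -0.108195, coefficient = 1

I ≈ (0.500000/3) × 11.782467 = 1.963745
Exact value: 1.963042
Error: 0.000702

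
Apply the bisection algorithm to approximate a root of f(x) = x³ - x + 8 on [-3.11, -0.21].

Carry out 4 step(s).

f(x) = x³ - x + 8
Initial interval: [-3.11, -0.21]

Iteration 1:
  c_1 = (-3.110000 + (-0.210000))/2 = -1.660000
  f(c_1) = f(-1.660000) = 5.085704
  f(a) × f(c) < 0, new interval: [-3.110000, -1.660000]
Iteration 2:
  c_2 = (-3.110000 + (-1.660000))/2 = -2.385000
  f(c_2) = f(-2.385000) = -3.181417
  f(a) × f(c) ≥ 0, new interval: [-2.385000, -1.660000]
Iteration 3:
  c_3 = (-2.385000 + (-1.660000))/2 = -2.022500
  f(c_3) = f(-2.022500) = 1.749451
  f(a) × f(c) < 0, new interval: [-2.385000, -2.022500]
Iteration 4:
  c_4 = (-2.385000 + (-2.022500))/2 = -2.203750
  f(c_4) = f(-2.203750) = -0.498793
  f(a) × f(c) ≥ 0, new interval: [-2.203750, -2.022500]

After 4 iteration(s), the approximation is c_4 = -2.203750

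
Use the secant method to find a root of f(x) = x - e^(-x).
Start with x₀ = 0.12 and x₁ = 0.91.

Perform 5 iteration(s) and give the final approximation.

f(x) = x - e^(-x)
x₀ = 0.12, x₁ = 0.91

Secant formula: x_{n+1} = x_n - f(x_n)(x_n - x_{n-1})/(f(x_n) - f(x_{n-1}))

Iteration 1:
  f(0.120000) = -0.766920
  f(0.910000) = 0.507476
  x_2 = 0.910000 - 0.507476×(0.910000 - 0.120000)/(0.507476 - (-0.766920))
       = 0.595415
Iteration 2:
  f(0.910000) = 0.507476
  f(0.595415) = 0.044081
  x_3 = 0.595415 - 0.044081×(0.595415 - 0.910000)/(0.044081 - 0.507476)
       = 0.565489
Iteration 3:
  f(0.595415) = 0.044081
  f(0.565489) = -0.002593
  x_4 = 0.565489 - (-0.002593)×(0.565489 - 0.595415)/(-0.002593 - 0.044081)
       = 0.567152
Iteration 4:
  f(0.565489) = -0.002593
  f(0.567152) = 0.000013
  x_5 = 0.567152 - 0.000013×(0.567152 - 0.565489)/(0.000013 - (-0.002593))
       = 0.567143
Iteration 5:
  f(0.567152) = 0.000013
  f(0.567143) = 0.000000
  x_6 = 0.567143 - 0.000000×(0.567143 - 0.567152)/(0.000000 - 0.000013)
       = 0.567143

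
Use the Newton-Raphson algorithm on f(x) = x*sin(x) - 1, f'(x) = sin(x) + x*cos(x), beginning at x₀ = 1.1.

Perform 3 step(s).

f(x) = x*sin(x) - 1
f'(x) = sin(x) + x*cos(x)
x₀ = 1.1

Newton-Raphson formula: x_{n+1} = x_n - f(x_n)/f'(x_n)

Iteration 1:
  f(1.100000) = -0.019672
  f'(1.100000) = 1.390163
  x_1 = 1.100000 - (-0.019672)/1.390163 = 1.114151
Iteration 2:
  f(1.114151) = -0.000009
  f'(1.114151) = 1.388810
  x_2 = 1.114151 - (-0.000009)/1.388810 = 1.114157
Iteration 3:
  f(1.114157) = 0.000000
  f'(1.114157) = 1.388809
  x_3 = 1.114157 - 0.000000/1.388809 = 1.114157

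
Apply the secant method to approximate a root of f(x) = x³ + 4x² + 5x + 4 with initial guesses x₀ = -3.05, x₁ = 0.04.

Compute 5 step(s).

f(x) = x³ + 4x² + 5x + 4
x₀ = -3.05, x₁ = 0.04

Secant formula: x_{n+1} = x_n - f(x_n)(x_n - x_{n-1})/(f(x_n) - f(x_{n-1}))

Iteration 1:
  f(-3.050000) = -2.412625
  f(0.040000) = 4.206464
  x_2 = 0.040000 - 4.206464×(0.040000 - (-3.050000))/(4.206464 - (-2.412625))
       = -1.923710
Iteration 2:
  f(0.040000) = 4.206464
  f(-1.923710) = 2.065093
  x_3 = -1.923710 - 2.065093×(-1.923710 - 0.040000)/(2.065093 - 4.206464)
       = -3.817472
Iteration 3:
  f(-1.923710) = 2.065093
  f(-3.817472) = -12.427362
  x_4 = -3.817472 - (-12.427362)×(-3.817472 - (-1.923710))/(-12.427362 - 2.065093)
       = -2.193561
Iteration 4:
  f(-3.817472) = -12.427362
  f(-2.193561) = 1.724256
  x_5 = -2.193561 - 1.724256×(-2.193561 - (-3.817472))/(1.724256 - (-12.427362))
       = -2.391421
Iteration 5:
  f(-2.193561) = 1.724256
  f(-2.391421) = 1.242189
  x_6 = -2.391421 - 1.242189×(-2.391421 - (-2.193561))/(1.242189 - 1.724256)
       = -2.901266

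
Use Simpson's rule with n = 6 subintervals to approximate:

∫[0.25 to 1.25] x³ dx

f(x) = x³
a = 0.25, b = 1.25, n = 6
h = (b - a)/n = 0.166667

Simpson's rule: (h/3)[f(x₀) + 4f(x₁) + 2f(x₂) + ... + f(xₙ)]

x_0 = 0.2500, f(x_0) = 0.015625, coefficient = 1
x_1 = 0.4167, f(x_1) = 0.072338, coefficient = 4
x_2 = 0.5833, f(x_2) = 0.198495, coefficient = 2
x_3 = 0.7500, f(x_3) = 0.421875, coefficient = 4
x_4 = 0.9167, f(x_4) = 0.770255, coefficient = 2
x_5 = 1.0833, f(x_5) = 1.271412, coefficient = 4
x_6 = 1.2500, f(x_6) = 1.953125, coefficient = 1

I ≈ (0.166667/3) × 10.968750 = 0.609375
Exact value: 0.609375
Error: 0.000000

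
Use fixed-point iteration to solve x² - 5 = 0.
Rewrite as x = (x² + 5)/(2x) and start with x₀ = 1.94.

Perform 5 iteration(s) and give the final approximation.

Equation: x² - 5 = 0
Fixed-point form: x = (x² + 5)/(2x)
x₀ = 1.94

x_1 = g(1.940000) = 2.258660
x_2 = g(2.258660) = 2.236181
x_3 = g(2.236181) = 2.236068
x_4 = g(2.236068) = 2.236068
x_5 = g(2.236068) = 2.236068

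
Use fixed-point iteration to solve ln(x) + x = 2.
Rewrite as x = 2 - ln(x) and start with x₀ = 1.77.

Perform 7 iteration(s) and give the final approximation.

Equation: ln(x) + x = 2
Fixed-point form: x = 2 - ln(x)
x₀ = 1.77

x_1 = g(1.770000) = 1.429020
x_2 = g(1.429020) = 1.643011
x_3 = g(1.643011) = 1.503470
x_4 = g(1.503470) = 1.592224
x_5 = g(1.592224) = 1.534868
x_6 = g(1.534868) = 1.571556
x_7 = g(1.571556) = 1.547934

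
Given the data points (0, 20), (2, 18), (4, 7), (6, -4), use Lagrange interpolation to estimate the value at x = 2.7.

Lagrange interpolation formula:
P(x) = Σ yᵢ × Lᵢ(x)
where Lᵢ(x) = Π_{j≠i} (x - xⱼ)/(xᵢ - xⱼ)

L_0(2.7) = (2.7 - 2)/(0 - 2) × (2.7 - 4)/(0 - 4) × (2.7 - 6)/(0 - 6) = -0.062563
L_1(2.7) = (2.7 - 0)/(2 - 0) × (2.7 - 4)/(2 - 4) × (2.7 - 6)/(2 - 6) = 0.723937
L_2(2.7) = (2.7 - 0)/(4 - 0) × (2.7 - 2)/(4 - 2) × (2.7 - 6)/(4 - 6) = 0.389813
L_3(2.7) = (2.7 - 0)/(6 - 0) × (2.7 - 2)/(6 - 2) × (2.7 - 4)/(6 - 4) = -0.051188

P(2.7) = 20×L_0(2.7) + 18×L_1(2.7) + 7×L_2(2.7) + (-4)×L_3(2.7)
P(2.7) = 14.713062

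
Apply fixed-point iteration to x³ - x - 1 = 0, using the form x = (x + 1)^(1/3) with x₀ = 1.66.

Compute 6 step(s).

Equation: x³ - x - 1 = 0
Fixed-point form: x = (x + 1)^(1/3)
x₀ = 1.66

x_1 = g(1.660000) = 1.385566
x_2 = g(1.385566) = 1.336176
x_3 = g(1.336176) = 1.326891
x_4 = g(1.326891) = 1.325131
x_5 = g(1.325131) = 1.324796
x_6 = g(1.324796) = 1.324733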